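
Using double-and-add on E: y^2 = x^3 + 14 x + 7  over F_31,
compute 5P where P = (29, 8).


k = 5 = 101_2 (binary, LSB first: 101)
Double-and-add from P = (29, 8):
  bit 0 = 1: acc = O + (29, 8) = (29, 8)
  bit 1 = 0: acc unchanged = (29, 8)
  bit 2 = 1: acc = (29, 8) + (28, 0) = (7, 13)

5P = (7, 13)


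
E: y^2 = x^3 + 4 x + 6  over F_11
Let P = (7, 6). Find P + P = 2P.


Doubling: s = (3 x1^2 + a) / (2 y1)
s = (3*7^2 + 4) / (2*6) mod 11 = 8
x3 = s^2 - 2 x1 mod 11 = 8^2 - 2*7 = 6
y3 = s (x1 - x3) - y1 mod 11 = 8 * (7 - 6) - 6 = 2

2P = (6, 2)


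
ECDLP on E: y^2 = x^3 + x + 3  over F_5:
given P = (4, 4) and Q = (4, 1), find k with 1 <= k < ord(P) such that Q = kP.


Enumerate multiples of P until we hit Q = (4, 1):
  1P = (4, 4)
  2P = (1, 0)
  3P = (4, 1)
Match found at i = 3.

k = 3


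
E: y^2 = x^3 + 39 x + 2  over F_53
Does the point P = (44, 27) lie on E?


Check whether y^2 = x^3 + 39 x + 2 (mod 53) for (x, y) = (44, 27).
LHS: y^2 = 27^2 mod 53 = 40
RHS: x^3 + 39 x + 2 = 44^3 + 39*44 + 2 mod 53 = 35
LHS != RHS

No, not on the curve


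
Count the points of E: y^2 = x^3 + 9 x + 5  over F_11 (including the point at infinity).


For each x in F_11, count y with y^2 = x^3 + 9 x + 5 mod 11:
  x = 0: RHS = 5, y in [4, 7]  -> 2 point(s)
  x = 1: RHS = 4, y in [2, 9]  -> 2 point(s)
  x = 2: RHS = 9, y in [3, 8]  -> 2 point(s)
  x = 3: RHS = 4, y in [2, 9]  -> 2 point(s)
  x = 6: RHS = 0, y in [0]  -> 1 point(s)
  x = 7: RHS = 4, y in [2, 9]  -> 2 point(s)
  x = 9: RHS = 1, y in [1, 10]  -> 2 point(s)
Affine points: 13. Add the point at infinity: total = 14.

#E(F_11) = 14


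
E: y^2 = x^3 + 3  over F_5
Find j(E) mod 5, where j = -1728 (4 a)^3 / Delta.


Delta = -16(4 a^3 + 27 b^2) mod 5 = 2
-1728 * (4 a)^3 = -1728 * (4*0)^3 mod 5 = 0
j = 0 * 2^(-1) mod 5 = 0

j = 0 (mod 5)


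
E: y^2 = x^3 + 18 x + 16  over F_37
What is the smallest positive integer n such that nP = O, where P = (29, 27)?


Compute successive multiples of P until we hit O:
  1P = (29, 27)
  2P = (6, 9)
  3P = (18, 17)
  4P = (0, 33)
  5P = (34, 34)
  6P = (10, 7)
  7P = (7, 2)
  8P = (12, 31)
  ... (continuing to 43P)
  43P = O

ord(P) = 43


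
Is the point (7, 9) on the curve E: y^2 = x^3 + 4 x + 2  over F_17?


Check whether y^2 = x^3 + 4 x + 2 (mod 17) for (x, y) = (7, 9).
LHS: y^2 = 9^2 mod 17 = 13
RHS: x^3 + 4 x + 2 = 7^3 + 4*7 + 2 mod 17 = 16
LHS != RHS

No, not on the curve


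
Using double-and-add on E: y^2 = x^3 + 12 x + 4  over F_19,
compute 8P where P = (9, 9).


k = 8 = 1000_2 (binary, LSB first: 0001)
Double-and-add from P = (9, 9):
  bit 0 = 0: acc unchanged = O
  bit 1 = 0: acc unchanged = O
  bit 2 = 0: acc unchanged = O
  bit 3 = 1: acc = O + (15, 14) = (15, 14)

8P = (15, 14)


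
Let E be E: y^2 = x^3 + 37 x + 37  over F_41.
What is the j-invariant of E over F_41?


Delta = -16(4 a^3 + 27 b^2) mod 41 = 13
-1728 * (4 a)^3 = -1728 * (4*37)^3 mod 41 = 17
j = 17 * 13^(-1) mod 41 = 36

j = 36 (mod 41)


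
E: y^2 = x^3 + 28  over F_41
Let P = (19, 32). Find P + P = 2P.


Doubling: s = (3 x1^2 + a) / (2 y1)
s = (3*19^2 + 0) / (2*32) mod 41 = 15
x3 = s^2 - 2 x1 mod 41 = 15^2 - 2*19 = 23
y3 = s (x1 - x3) - y1 mod 41 = 15 * (19 - 23) - 32 = 31

2P = (23, 31)


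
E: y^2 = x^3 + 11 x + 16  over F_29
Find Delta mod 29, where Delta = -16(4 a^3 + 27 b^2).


4 a^3 + 27 b^2 = 4*11^3 + 27*16^2 = 5324 + 6912 = 12236
Delta = -16 * (12236) = -195776
Delta mod 29 = 3

Delta = 3 (mod 29)


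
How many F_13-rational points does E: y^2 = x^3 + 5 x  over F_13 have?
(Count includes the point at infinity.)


For each x in F_13, count y with y^2 = x^3 + 5 x + 0 mod 13:
  x = 0: RHS = 0, y in [0]  -> 1 point(s)
  x = 3: RHS = 3, y in [4, 9]  -> 2 point(s)
  x = 6: RHS = 12, y in [5, 8]  -> 2 point(s)
  x = 7: RHS = 1, y in [1, 12]  -> 2 point(s)
  x = 10: RHS = 10, y in [6, 7]  -> 2 point(s)
Affine points: 9. Add the point at infinity: total = 10.

#E(F_13) = 10


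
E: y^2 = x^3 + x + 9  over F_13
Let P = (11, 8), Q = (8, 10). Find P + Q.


P != Q, so use the chord formula.
s = (y2 - y1) / (x2 - x1) = (2) / (10) mod 13 = 8
x3 = s^2 - x1 - x2 mod 13 = 8^2 - 11 - 8 = 6
y3 = s (x1 - x3) - y1 mod 13 = 8 * (11 - 6) - 8 = 6

P + Q = (6, 6)


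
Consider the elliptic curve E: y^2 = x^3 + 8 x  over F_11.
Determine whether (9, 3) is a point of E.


Check whether y^2 = x^3 + 8 x + 0 (mod 11) for (x, y) = (9, 3).
LHS: y^2 = 3^2 mod 11 = 9
RHS: x^3 + 8 x + 0 = 9^3 + 8*9 + 0 mod 11 = 9
LHS = RHS

Yes, on the curve


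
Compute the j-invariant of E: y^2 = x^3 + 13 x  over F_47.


Delta = -16(4 a^3 + 27 b^2) mod 47 = 16
-1728 * (4 a)^3 = -1728 * (4*13)^3 mod 47 = 12
j = 12 * 16^(-1) mod 47 = 36

j = 36 (mod 47)


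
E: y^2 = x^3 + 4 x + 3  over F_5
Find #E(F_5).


For each x in F_5, count y with y^2 = x^3 + 4 x + 3 mod 5:
  x = 2: RHS = 4, y in [2, 3]  -> 2 point(s)
Affine points: 2. Add the point at infinity: total = 3.

#E(F_5) = 3


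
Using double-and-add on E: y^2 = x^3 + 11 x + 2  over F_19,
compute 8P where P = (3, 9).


k = 8 = 1000_2 (binary, LSB first: 0001)
Double-and-add from P = (3, 9):
  bit 0 = 0: acc unchanged = O
  bit 1 = 0: acc unchanged = O
  bit 2 = 0: acc unchanged = O
  bit 3 = 1: acc = O + (18, 16) = (18, 16)

8P = (18, 16)


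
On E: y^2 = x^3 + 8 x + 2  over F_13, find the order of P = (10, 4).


Compute successive multiples of P until we hit O:
  1P = (10, 4)
  2P = (3, 12)
  3P = (9, 6)
  4P = (11, 11)
  5P = (2, 0)
  6P = (11, 2)
  7P = (9, 7)
  8P = (3, 1)
  ... (continuing to 10P)
  10P = O

ord(P) = 10


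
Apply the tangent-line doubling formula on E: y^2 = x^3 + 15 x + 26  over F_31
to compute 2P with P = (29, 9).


Doubling: s = (3 x1^2 + a) / (2 y1)
s = (3*29^2 + 15) / (2*9) mod 31 = 17
x3 = s^2 - 2 x1 mod 31 = 17^2 - 2*29 = 14
y3 = s (x1 - x3) - y1 mod 31 = 17 * (29 - 14) - 9 = 29

2P = (14, 29)


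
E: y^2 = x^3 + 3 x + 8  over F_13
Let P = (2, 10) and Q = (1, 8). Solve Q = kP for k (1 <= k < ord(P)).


Enumerate multiples of P until we hit Q = (1, 8):
  1P = (2, 10)
  2P = (12, 2)
  3P = (9, 6)
  4P = (1, 8)
Match found at i = 4.

k = 4


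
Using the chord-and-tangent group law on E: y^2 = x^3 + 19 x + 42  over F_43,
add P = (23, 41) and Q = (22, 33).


P != Q, so use the chord formula.
s = (y2 - y1) / (x2 - x1) = (35) / (42) mod 43 = 8
x3 = s^2 - x1 - x2 mod 43 = 8^2 - 23 - 22 = 19
y3 = s (x1 - x3) - y1 mod 43 = 8 * (23 - 19) - 41 = 34

P + Q = (19, 34)


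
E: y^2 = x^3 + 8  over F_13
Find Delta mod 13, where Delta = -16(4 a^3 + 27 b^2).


4 a^3 + 27 b^2 = 4*0^3 + 27*8^2 = 0 + 1728 = 1728
Delta = -16 * (1728) = -27648
Delta mod 13 = 3

Delta = 3 (mod 13)


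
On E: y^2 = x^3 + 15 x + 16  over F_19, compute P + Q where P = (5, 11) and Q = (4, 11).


P != Q, so use the chord formula.
s = (y2 - y1) / (x2 - x1) = (0) / (18) mod 19 = 0
x3 = s^2 - x1 - x2 mod 19 = 0^2 - 5 - 4 = 10
y3 = s (x1 - x3) - y1 mod 19 = 0 * (5 - 10) - 11 = 8

P + Q = (10, 8)


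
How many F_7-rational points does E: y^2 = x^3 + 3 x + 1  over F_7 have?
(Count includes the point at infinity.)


For each x in F_7, count y with y^2 = x^3 + 3 x + 1 mod 7:
  x = 0: RHS = 1, y in [1, 6]  -> 2 point(s)
  x = 2: RHS = 1, y in [1, 6]  -> 2 point(s)
  x = 3: RHS = 2, y in [3, 4]  -> 2 point(s)
  x = 4: RHS = 0, y in [0]  -> 1 point(s)
  x = 5: RHS = 1, y in [1, 6]  -> 2 point(s)
  x = 6: RHS = 4, y in [2, 5]  -> 2 point(s)
Affine points: 11. Add the point at infinity: total = 12.

#E(F_7) = 12


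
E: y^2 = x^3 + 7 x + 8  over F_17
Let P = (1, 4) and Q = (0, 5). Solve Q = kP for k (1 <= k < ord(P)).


Enumerate multiples of P until we hit Q = (0, 5):
  1P = (1, 4)
  2P = (7, 14)
  3P = (8, 7)
  4P = (12, 1)
  5P = (0, 5)
Match found at i = 5.

k = 5


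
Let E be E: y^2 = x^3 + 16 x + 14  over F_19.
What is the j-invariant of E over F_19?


Delta = -16(4 a^3 + 27 b^2) mod 19 = 10
-1728 * (4 a)^3 = -1728 * (4*16)^3 mod 19 = 1
j = 1 * 10^(-1) mod 19 = 2

j = 2 (mod 19)


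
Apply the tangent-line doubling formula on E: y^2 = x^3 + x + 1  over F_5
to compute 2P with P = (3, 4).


Doubling: s = (3 x1^2 + a) / (2 y1)
s = (3*3^2 + 1) / (2*4) mod 5 = 1
x3 = s^2 - 2 x1 mod 5 = 1^2 - 2*3 = 0
y3 = s (x1 - x3) - y1 mod 5 = 1 * (3 - 0) - 4 = 4

2P = (0, 4)


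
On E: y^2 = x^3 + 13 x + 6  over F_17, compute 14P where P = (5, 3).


k = 14 = 1110_2 (binary, LSB first: 0111)
Double-and-add from P = (5, 3):
  bit 0 = 0: acc unchanged = O
  bit 1 = 1: acc = O + (3, 15) = (3, 15)
  bit 2 = 1: acc = (3, 15) + (9, 11) = (13, 3)
  bit 3 = 1: acc = (13, 3) + (14, 5) = (11, 1)

14P = (11, 1)


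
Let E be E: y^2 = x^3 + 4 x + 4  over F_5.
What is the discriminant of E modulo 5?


4 a^3 + 27 b^2 = 4*4^3 + 27*4^2 = 256 + 432 = 688
Delta = -16 * (688) = -11008
Delta mod 5 = 2

Delta = 2 (mod 5)


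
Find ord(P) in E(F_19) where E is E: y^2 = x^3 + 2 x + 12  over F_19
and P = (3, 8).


Compute successive multiples of P until we hit O:
  1P = (3, 8)
  2P = (3, 11)
  3P = O

ord(P) = 3


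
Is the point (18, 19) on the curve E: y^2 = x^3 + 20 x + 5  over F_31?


Check whether y^2 = x^3 + 20 x + 5 (mod 31) for (x, y) = (18, 19).
LHS: y^2 = 19^2 mod 31 = 20
RHS: x^3 + 20 x + 5 = 18^3 + 20*18 + 5 mod 31 = 28
LHS != RHS

No, not on the curve


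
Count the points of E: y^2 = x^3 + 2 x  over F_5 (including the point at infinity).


For each x in F_5, count y with y^2 = x^3 + 2 x + 0 mod 5:
  x = 0: RHS = 0, y in [0]  -> 1 point(s)
Affine points: 1. Add the point at infinity: total = 2.

#E(F_5) = 2


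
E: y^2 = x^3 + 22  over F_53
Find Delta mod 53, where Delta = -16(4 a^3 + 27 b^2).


4 a^3 + 27 b^2 = 4*0^3 + 27*22^2 = 0 + 13068 = 13068
Delta = -16 * (13068) = -209088
Delta mod 53 = 50

Delta = 50 (mod 53)


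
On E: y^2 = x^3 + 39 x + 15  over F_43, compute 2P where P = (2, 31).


Doubling: s = (3 x1^2 + a) / (2 y1)
s = (3*2^2 + 39) / (2*31) mod 43 = 14
x3 = s^2 - 2 x1 mod 43 = 14^2 - 2*2 = 20
y3 = s (x1 - x3) - y1 mod 43 = 14 * (2 - 20) - 31 = 18

2P = (20, 18)


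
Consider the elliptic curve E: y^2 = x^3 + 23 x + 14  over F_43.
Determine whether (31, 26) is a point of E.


Check whether y^2 = x^3 + 23 x + 14 (mod 43) for (x, y) = (31, 26).
LHS: y^2 = 26^2 mod 43 = 31
RHS: x^3 + 23 x + 14 = 31^3 + 23*31 + 14 mod 43 = 31
LHS = RHS

Yes, on the curve


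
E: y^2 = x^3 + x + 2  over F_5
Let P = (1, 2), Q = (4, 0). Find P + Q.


P != Q, so use the chord formula.
s = (y2 - y1) / (x2 - x1) = (3) / (3) mod 5 = 1
x3 = s^2 - x1 - x2 mod 5 = 1^2 - 1 - 4 = 1
y3 = s (x1 - x3) - y1 mod 5 = 1 * (1 - 1) - 2 = 3

P + Q = (1, 3)


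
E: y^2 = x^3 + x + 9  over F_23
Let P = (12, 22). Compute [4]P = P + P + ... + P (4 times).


k = 4 = 100_2 (binary, LSB first: 001)
Double-and-add from P = (12, 22):
  bit 0 = 0: acc unchanged = O
  bit 1 = 0: acc unchanged = O
  bit 2 = 1: acc = O + (12, 1) = (12, 1)

4P = (12, 1)


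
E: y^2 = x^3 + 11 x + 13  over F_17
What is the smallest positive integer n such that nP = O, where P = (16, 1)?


Compute successive multiples of P until we hit O:
  1P = (16, 1)
  2P = (0, 9)
  3P = (14, 15)
  4P = (2, 3)
  5P = (7, 5)
  6P = (7, 12)
  7P = (2, 14)
  8P = (14, 2)
  ... (continuing to 11P)
  11P = O

ord(P) = 11


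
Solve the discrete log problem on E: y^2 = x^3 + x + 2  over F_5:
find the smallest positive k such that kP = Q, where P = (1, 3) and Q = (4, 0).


Enumerate multiples of P until we hit Q = (4, 0):
  1P = (1, 3)
  2P = (4, 0)
Match found at i = 2.

k = 2


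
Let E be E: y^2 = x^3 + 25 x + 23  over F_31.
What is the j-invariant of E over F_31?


Delta = -16(4 a^3 + 27 b^2) mod 31 = 2
-1728 * (4 a)^3 = -1728 * (4*25)^3 mod 31 = 16
j = 16 * 2^(-1) mod 31 = 8

j = 8 (mod 31)


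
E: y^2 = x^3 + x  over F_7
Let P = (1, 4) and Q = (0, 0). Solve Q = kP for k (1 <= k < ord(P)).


Enumerate multiples of P until we hit Q = (0, 0):
  1P = (1, 4)
  2P = (0, 0)
Match found at i = 2.

k = 2


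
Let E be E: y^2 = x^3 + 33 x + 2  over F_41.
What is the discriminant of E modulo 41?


4 a^3 + 27 b^2 = 4*33^3 + 27*2^2 = 143748 + 108 = 143856
Delta = -16 * (143856) = -2301696
Delta mod 41 = 3

Delta = 3 (mod 41)


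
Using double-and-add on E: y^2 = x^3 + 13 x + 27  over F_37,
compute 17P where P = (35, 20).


k = 17 = 10001_2 (binary, LSB first: 10001)
Double-and-add from P = (35, 20):
  bit 0 = 1: acc = O + (35, 20) = (35, 20)
  bit 1 = 0: acc unchanged = (35, 20)
  bit 2 = 0: acc unchanged = (35, 20)
  bit 3 = 0: acc unchanged = (35, 20)
  bit 4 = 1: acc = (35, 20) + (30, 0) = (25, 20)

17P = (25, 20)


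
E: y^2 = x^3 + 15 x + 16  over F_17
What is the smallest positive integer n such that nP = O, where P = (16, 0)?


Compute successive multiples of P until we hit O:
  1P = (16, 0)
  2P = O

ord(P) = 2


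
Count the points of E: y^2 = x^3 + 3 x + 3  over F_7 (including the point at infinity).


For each x in F_7, count y with y^2 = x^3 + 3 x + 3 mod 7:
  x = 1: RHS = 0, y in [0]  -> 1 point(s)
  x = 3: RHS = 4, y in [2, 5]  -> 2 point(s)
  x = 4: RHS = 2, y in [3, 4]  -> 2 point(s)
Affine points: 5. Add the point at infinity: total = 6.

#E(F_7) = 6


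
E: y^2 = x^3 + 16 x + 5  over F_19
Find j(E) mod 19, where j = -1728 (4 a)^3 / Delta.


Delta = -16(4 a^3 + 27 b^2) mod 19 = 10
-1728 * (4 a)^3 = -1728 * (4*16)^3 mod 19 = 1
j = 1 * 10^(-1) mod 19 = 2

j = 2 (mod 19)


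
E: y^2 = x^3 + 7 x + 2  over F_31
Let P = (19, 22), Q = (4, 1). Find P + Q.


P != Q, so use the chord formula.
s = (y2 - y1) / (x2 - x1) = (10) / (16) mod 31 = 20
x3 = s^2 - x1 - x2 mod 31 = 20^2 - 19 - 4 = 5
y3 = s (x1 - x3) - y1 mod 31 = 20 * (19 - 5) - 22 = 10

P + Q = (5, 10)


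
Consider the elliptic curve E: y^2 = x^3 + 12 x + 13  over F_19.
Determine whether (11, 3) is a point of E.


Check whether y^2 = x^3 + 12 x + 13 (mod 19) for (x, y) = (11, 3).
LHS: y^2 = 3^2 mod 19 = 9
RHS: x^3 + 12 x + 13 = 11^3 + 12*11 + 13 mod 19 = 13
LHS != RHS

No, not on the curve


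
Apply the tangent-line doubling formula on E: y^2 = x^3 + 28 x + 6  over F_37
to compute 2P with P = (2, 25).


Doubling: s = (3 x1^2 + a) / (2 y1)
s = (3*2^2 + 28) / (2*25) mod 37 = 23
x3 = s^2 - 2 x1 mod 37 = 23^2 - 2*2 = 7
y3 = s (x1 - x3) - y1 mod 37 = 23 * (2 - 7) - 25 = 8

2P = (7, 8)


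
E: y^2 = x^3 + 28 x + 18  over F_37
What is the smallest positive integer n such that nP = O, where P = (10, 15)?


Compute successive multiples of P until we hit O:
  1P = (10, 15)
  2P = (16, 23)
  3P = (21, 32)
  4P = (9, 0)
  5P = (21, 5)
  6P = (16, 14)
  7P = (10, 22)
  8P = O

ord(P) = 8


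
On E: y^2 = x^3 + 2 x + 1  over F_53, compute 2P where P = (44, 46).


Doubling: s = (3 x1^2 + a) / (2 y1)
s = (3*44^2 + 2) / (2*46) mod 53 = 9
x3 = s^2 - 2 x1 mod 53 = 9^2 - 2*44 = 46
y3 = s (x1 - x3) - y1 mod 53 = 9 * (44 - 46) - 46 = 42

2P = (46, 42)


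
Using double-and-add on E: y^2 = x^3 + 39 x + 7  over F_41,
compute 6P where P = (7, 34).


k = 6 = 110_2 (binary, LSB first: 011)
Double-and-add from P = (7, 34):
  bit 0 = 0: acc unchanged = O
  bit 1 = 1: acc = O + (37, 19) = (37, 19)
  bit 2 = 1: acc = (37, 19) + (29, 36) = (25, 17)

6P = (25, 17)


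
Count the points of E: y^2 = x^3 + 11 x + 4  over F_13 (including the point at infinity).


For each x in F_13, count y with y^2 = x^3 + 11 x + 4 mod 13:
  x = 0: RHS = 4, y in [2, 11]  -> 2 point(s)
  x = 1: RHS = 3, y in [4, 9]  -> 2 point(s)
  x = 3: RHS = 12, y in [5, 8]  -> 2 point(s)
  x = 6: RHS = 0, y in [0]  -> 1 point(s)
  x = 9: RHS = 0, y in [0]  -> 1 point(s)
  x = 10: RHS = 9, y in [3, 10]  -> 2 point(s)
  x = 11: RHS = 0, y in [0]  -> 1 point(s)
Affine points: 11. Add the point at infinity: total = 12.

#E(F_13) = 12


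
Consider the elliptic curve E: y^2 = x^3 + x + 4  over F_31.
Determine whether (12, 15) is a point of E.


Check whether y^2 = x^3 + 1 x + 4 (mod 31) for (x, y) = (12, 15).
LHS: y^2 = 15^2 mod 31 = 8
RHS: x^3 + 1 x + 4 = 12^3 + 1*12 + 4 mod 31 = 8
LHS = RHS

Yes, on the curve


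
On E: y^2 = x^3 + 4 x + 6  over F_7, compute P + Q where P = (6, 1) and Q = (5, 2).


P != Q, so use the chord formula.
s = (y2 - y1) / (x2 - x1) = (1) / (6) mod 7 = 6
x3 = s^2 - x1 - x2 mod 7 = 6^2 - 6 - 5 = 4
y3 = s (x1 - x3) - y1 mod 7 = 6 * (6 - 4) - 1 = 4

P + Q = (4, 4)


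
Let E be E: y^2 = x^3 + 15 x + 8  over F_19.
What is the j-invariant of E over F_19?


Delta = -16(4 a^3 + 27 b^2) mod 19 = 8
-1728 * (4 a)^3 = -1728 * (4*15)^3 mod 19 = 8
j = 8 * 8^(-1) mod 19 = 1

j = 1 (mod 19)


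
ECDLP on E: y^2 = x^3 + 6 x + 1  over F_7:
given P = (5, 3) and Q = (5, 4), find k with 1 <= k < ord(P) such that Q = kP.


Enumerate multiples of P until we hit Q = (5, 4):
  1P = (5, 3)
  2P = (6, 1)
  3P = (0, 1)
  4P = (3, 2)
  5P = (1, 6)
  6P = (2, 0)
  7P = (1, 1)
  8P = (3, 5)
  9P = (0, 6)
  10P = (6, 6)
  11P = (5, 4)
Match found at i = 11.

k = 11


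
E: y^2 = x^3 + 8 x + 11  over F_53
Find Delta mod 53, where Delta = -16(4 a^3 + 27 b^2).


4 a^3 + 27 b^2 = 4*8^3 + 27*11^2 = 2048 + 3267 = 5315
Delta = -16 * (5315) = -85040
Delta mod 53 = 25

Delta = 25 (mod 53)


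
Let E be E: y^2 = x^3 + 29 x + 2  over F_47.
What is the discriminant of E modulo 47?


4 a^3 + 27 b^2 = 4*29^3 + 27*2^2 = 97556 + 108 = 97664
Delta = -16 * (97664) = -1562624
Delta mod 47 = 32

Delta = 32 (mod 47)


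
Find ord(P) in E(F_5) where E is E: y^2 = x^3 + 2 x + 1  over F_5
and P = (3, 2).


Compute successive multiples of P until we hit O:
  1P = (3, 2)
  2P = (0, 1)
  3P = (1, 2)
  4P = (1, 3)
  5P = (0, 4)
  6P = (3, 3)
  7P = O

ord(P) = 7


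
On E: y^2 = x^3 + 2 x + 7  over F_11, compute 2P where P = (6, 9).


k = 2 = 10_2 (binary, LSB first: 01)
Double-and-add from P = (6, 9):
  bit 0 = 0: acc unchanged = O
  bit 1 = 1: acc = O + (10, 2) = (10, 2)

2P = (10, 2)


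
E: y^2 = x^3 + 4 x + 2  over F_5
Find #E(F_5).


For each x in F_5, count y with y^2 = x^3 + 4 x + 2 mod 5:
  x = 3: RHS = 1, y in [1, 4]  -> 2 point(s)
Affine points: 2. Add the point at infinity: total = 3.

#E(F_5) = 3


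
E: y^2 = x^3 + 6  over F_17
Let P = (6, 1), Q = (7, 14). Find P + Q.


P != Q, so use the chord formula.
s = (y2 - y1) / (x2 - x1) = (13) / (1) mod 17 = 13
x3 = s^2 - x1 - x2 mod 17 = 13^2 - 6 - 7 = 3
y3 = s (x1 - x3) - y1 mod 17 = 13 * (6 - 3) - 1 = 4

P + Q = (3, 4)


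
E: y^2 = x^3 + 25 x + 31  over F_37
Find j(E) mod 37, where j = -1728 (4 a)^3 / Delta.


Delta = -16(4 a^3 + 27 b^2) mod 37 = 24
-1728 * (4 a)^3 = -1728 * (4*25)^3 mod 37 = 11
j = 11 * 24^(-1) mod 37 = 2

j = 2 (mod 37)


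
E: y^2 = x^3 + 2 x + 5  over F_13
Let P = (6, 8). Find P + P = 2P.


Doubling: s = (3 x1^2 + a) / (2 y1)
s = (3*6^2 + 2) / (2*8) mod 13 = 2
x3 = s^2 - 2 x1 mod 13 = 2^2 - 2*6 = 5
y3 = s (x1 - x3) - y1 mod 13 = 2 * (6 - 5) - 8 = 7

2P = (5, 7)


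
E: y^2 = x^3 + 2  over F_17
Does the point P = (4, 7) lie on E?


Check whether y^2 = x^3 + 0 x + 2 (mod 17) for (x, y) = (4, 7).
LHS: y^2 = 7^2 mod 17 = 15
RHS: x^3 + 0 x + 2 = 4^3 + 0*4 + 2 mod 17 = 15
LHS = RHS

Yes, on the curve


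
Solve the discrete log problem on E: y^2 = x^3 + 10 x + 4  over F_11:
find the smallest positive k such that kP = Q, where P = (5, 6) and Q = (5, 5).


Enumerate multiples of P until we hit Q = (5, 5):
  1P = (5, 6)
  2P = (10, 9)
  3P = (10, 2)
  4P = (5, 5)
Match found at i = 4.

k = 4


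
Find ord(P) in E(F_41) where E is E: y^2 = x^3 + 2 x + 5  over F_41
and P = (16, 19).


Compute successive multiples of P until we hit O:
  1P = (16, 19)
  2P = (18, 16)
  3P = (40, 17)
  4P = (28, 23)
  5P = (29, 4)
  6P = (0, 13)
  7P = (4, 6)
  8P = (31, 16)
  ... (continuing to 22P)
  22P = O

ord(P) = 22


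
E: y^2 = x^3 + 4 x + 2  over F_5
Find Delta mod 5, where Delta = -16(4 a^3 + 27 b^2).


4 a^3 + 27 b^2 = 4*4^3 + 27*2^2 = 256 + 108 = 364
Delta = -16 * (364) = -5824
Delta mod 5 = 1

Delta = 1 (mod 5)


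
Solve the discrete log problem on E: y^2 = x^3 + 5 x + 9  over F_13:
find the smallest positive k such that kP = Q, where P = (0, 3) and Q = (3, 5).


Enumerate multiples of P until we hit Q = (3, 5):
  1P = (0, 3)
  2P = (9, 9)
  3P = (3, 8)
  4P = (7, 7)
  5P = (5, 9)
  6P = (11, 2)
  7P = (12, 4)
  8P = (2, 12)
  9P = (2, 1)
  10P = (12, 9)
  11P = (11, 11)
  12P = (5, 4)
  13P = (7, 6)
  14P = (3, 5)
Match found at i = 14.

k = 14


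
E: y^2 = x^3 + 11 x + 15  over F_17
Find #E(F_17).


For each x in F_17, count y with y^2 = x^3 + 11 x + 15 mod 17:
  x = 0: RHS = 15, y in [7, 10]  -> 2 point(s)
  x = 4: RHS = 4, y in [2, 15]  -> 2 point(s)
  x = 5: RHS = 8, y in [5, 12]  -> 2 point(s)
  x = 6: RHS = 8, y in [5, 12]  -> 2 point(s)
  x = 13: RHS = 9, y in [3, 14]  -> 2 point(s)
  x = 15: RHS = 2, y in [6, 11]  -> 2 point(s)
Affine points: 12. Add the point at infinity: total = 13.

#E(F_17) = 13


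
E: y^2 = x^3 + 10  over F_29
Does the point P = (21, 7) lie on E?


Check whether y^2 = x^3 + 0 x + 10 (mod 29) for (x, y) = (21, 7).
LHS: y^2 = 7^2 mod 29 = 20
RHS: x^3 + 0 x + 10 = 21^3 + 0*21 + 10 mod 29 = 20
LHS = RHS

Yes, on the curve


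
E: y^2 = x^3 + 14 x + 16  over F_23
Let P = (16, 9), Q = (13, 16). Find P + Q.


P != Q, so use the chord formula.
s = (y2 - y1) / (x2 - x1) = (7) / (20) mod 23 = 13
x3 = s^2 - x1 - x2 mod 23 = 13^2 - 16 - 13 = 2
y3 = s (x1 - x3) - y1 mod 23 = 13 * (16 - 2) - 9 = 12

P + Q = (2, 12)


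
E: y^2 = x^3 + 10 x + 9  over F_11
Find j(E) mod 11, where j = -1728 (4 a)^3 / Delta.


Delta = -16(4 a^3 + 27 b^2) mod 11 = 8
-1728 * (4 a)^3 = -1728 * (4*10)^3 mod 11 = 9
j = 9 * 8^(-1) mod 11 = 8

j = 8 (mod 11)


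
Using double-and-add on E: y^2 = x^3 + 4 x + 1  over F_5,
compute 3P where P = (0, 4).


k = 3 = 11_2 (binary, LSB first: 11)
Double-and-add from P = (0, 4):
  bit 0 = 1: acc = O + (0, 4) = (0, 4)
  bit 1 = 1: acc = (0, 4) + (4, 4) = (1, 1)

3P = (1, 1)


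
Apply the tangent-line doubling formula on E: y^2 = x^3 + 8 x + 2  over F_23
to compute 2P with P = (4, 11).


Doubling: s = (3 x1^2 + a) / (2 y1)
s = (3*4^2 + 8) / (2*11) mod 23 = 13
x3 = s^2 - 2 x1 mod 23 = 13^2 - 2*4 = 0
y3 = s (x1 - x3) - y1 mod 23 = 13 * (4 - 0) - 11 = 18

2P = (0, 18)


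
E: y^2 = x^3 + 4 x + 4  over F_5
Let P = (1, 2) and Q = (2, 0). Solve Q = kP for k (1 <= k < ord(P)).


Enumerate multiples of P until we hit Q = (2, 0):
  1P = (1, 2)
  2P = (2, 0)
Match found at i = 2.

k = 2


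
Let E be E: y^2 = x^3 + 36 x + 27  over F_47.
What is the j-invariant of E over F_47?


Delta = -16(4 a^3 + 27 b^2) mod 47 = 39
-1728 * (4 a)^3 = -1728 * (4*36)^3 mod 47 = 15
j = 15 * 39^(-1) mod 47 = 4

j = 4 (mod 47)


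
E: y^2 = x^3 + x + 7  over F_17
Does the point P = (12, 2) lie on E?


Check whether y^2 = x^3 + 1 x + 7 (mod 17) for (x, y) = (12, 2).
LHS: y^2 = 2^2 mod 17 = 4
RHS: x^3 + 1 x + 7 = 12^3 + 1*12 + 7 mod 17 = 13
LHS != RHS

No, not on the curve


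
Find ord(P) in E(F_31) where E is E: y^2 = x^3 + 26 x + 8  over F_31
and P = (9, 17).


Compute successive multiples of P until we hit O:
  1P = (9, 17)
  2P = (0, 15)
  3P = (1, 2)
  4P = (25, 15)
  5P = (13, 30)
  6P = (6, 16)
  7P = (23, 30)
  8P = (19, 18)
  ... (continuing to 36P)
  36P = O

ord(P) = 36


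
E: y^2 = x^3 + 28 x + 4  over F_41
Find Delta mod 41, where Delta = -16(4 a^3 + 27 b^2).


4 a^3 + 27 b^2 = 4*28^3 + 27*4^2 = 87808 + 432 = 88240
Delta = -16 * (88240) = -1411840
Delta mod 41 = 36

Delta = 36 (mod 41)


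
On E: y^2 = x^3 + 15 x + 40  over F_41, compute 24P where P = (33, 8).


k = 24 = 11000_2 (binary, LSB first: 00011)
Double-and-add from P = (33, 8):
  bit 0 = 0: acc unchanged = O
  bit 1 = 0: acc unchanged = O
  bit 2 = 0: acc unchanged = O
  bit 3 = 1: acc = O + (14, 40) = (14, 40)
  bit 4 = 1: acc = (14, 40) + (8, 37) = (9, 24)

24P = (9, 24)


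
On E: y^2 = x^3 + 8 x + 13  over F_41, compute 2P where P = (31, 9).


Doubling: s = (3 x1^2 + a) / (2 y1)
s = (3*31^2 + 8) / (2*9) mod 41 = 8
x3 = s^2 - 2 x1 mod 41 = 8^2 - 2*31 = 2
y3 = s (x1 - x3) - y1 mod 41 = 8 * (31 - 2) - 9 = 18

2P = (2, 18)


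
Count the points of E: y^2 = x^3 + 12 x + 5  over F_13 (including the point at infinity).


For each x in F_13, count y with y^2 = x^3 + 12 x + 5 mod 13:
  x = 3: RHS = 3, y in [4, 9]  -> 2 point(s)
  x = 4: RHS = 0, y in [0]  -> 1 point(s)
  x = 7: RHS = 3, y in [4, 9]  -> 2 point(s)
  x = 9: RHS = 10, y in [6, 7]  -> 2 point(s)
  x = 11: RHS = 12, y in [5, 8]  -> 2 point(s)
Affine points: 9. Add the point at infinity: total = 10.

#E(F_13) = 10


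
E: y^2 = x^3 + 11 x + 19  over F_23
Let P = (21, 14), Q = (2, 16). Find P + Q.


P != Q, so use the chord formula.
s = (y2 - y1) / (x2 - x1) = (2) / (4) mod 23 = 12
x3 = s^2 - x1 - x2 mod 23 = 12^2 - 21 - 2 = 6
y3 = s (x1 - x3) - y1 mod 23 = 12 * (21 - 6) - 14 = 5

P + Q = (6, 5)


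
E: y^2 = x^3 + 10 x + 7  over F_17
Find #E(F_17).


For each x in F_17, count y with y^2 = x^3 + 10 x + 7 mod 17:
  x = 1: RHS = 1, y in [1, 16]  -> 2 point(s)
  x = 2: RHS = 1, y in [1, 16]  -> 2 point(s)
  x = 3: RHS = 13, y in [8, 9]  -> 2 point(s)
  x = 4: RHS = 9, y in [3, 14]  -> 2 point(s)
  x = 8: RHS = 4, y in [2, 15]  -> 2 point(s)
  x = 10: RHS = 2, y in [6, 11]  -> 2 point(s)
  x = 12: RHS = 2, y in [6, 11]  -> 2 point(s)
  x = 14: RHS = 1, y in [1, 16]  -> 2 point(s)
  x = 15: RHS = 13, y in [8, 9]  -> 2 point(s)
  x = 16: RHS = 13, y in [8, 9]  -> 2 point(s)
Affine points: 20. Add the point at infinity: total = 21.

#E(F_17) = 21


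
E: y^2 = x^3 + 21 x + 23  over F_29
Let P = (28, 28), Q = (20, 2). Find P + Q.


P != Q, so use the chord formula.
s = (y2 - y1) / (x2 - x1) = (3) / (21) mod 29 = 25
x3 = s^2 - x1 - x2 mod 29 = 25^2 - 28 - 20 = 26
y3 = s (x1 - x3) - y1 mod 29 = 25 * (28 - 26) - 28 = 22

P + Q = (26, 22)


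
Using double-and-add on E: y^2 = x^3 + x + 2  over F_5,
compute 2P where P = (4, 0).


k = 2 = 10_2 (binary, LSB first: 01)
Double-and-add from P = (4, 0):
  bit 0 = 0: acc unchanged = O
  bit 1 = 1: acc = O + O = O

2P = O


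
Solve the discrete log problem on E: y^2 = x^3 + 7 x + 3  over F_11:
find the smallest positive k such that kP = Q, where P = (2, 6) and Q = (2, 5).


Enumerate multiples of P until we hit Q = (2, 5):
  1P = (2, 6)
  2P = (5, 3)
  3P = (5, 8)
  4P = (2, 5)
Match found at i = 4.

k = 4


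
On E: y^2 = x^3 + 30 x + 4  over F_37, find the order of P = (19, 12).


Compute successive multiples of P until we hit O:
  1P = (19, 12)
  2P = (10, 3)
  3P = (9, 35)
  4P = (8, 33)
  5P = (6, 17)
  6P = (22, 29)
  7P = (24, 9)
  8P = (21, 4)
  ... (continuing to 42P)
  42P = O

ord(P) = 42


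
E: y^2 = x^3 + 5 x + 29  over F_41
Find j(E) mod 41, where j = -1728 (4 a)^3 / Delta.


Delta = -16(4 a^3 + 27 b^2) mod 41 = 25
-1728 * (4 a)^3 = -1728 * (4*5)^3 mod 41 = 11
j = 11 * 25^(-1) mod 41 = 7

j = 7 (mod 41)


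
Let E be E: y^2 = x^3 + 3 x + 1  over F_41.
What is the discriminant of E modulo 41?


4 a^3 + 27 b^2 = 4*3^3 + 27*1^2 = 108 + 27 = 135
Delta = -16 * (135) = -2160
Delta mod 41 = 13

Delta = 13 (mod 41)


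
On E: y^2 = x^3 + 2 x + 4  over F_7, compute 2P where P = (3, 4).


Doubling: s = (3 x1^2 + a) / (2 y1)
s = (3*3^2 + 2) / (2*4) mod 7 = 1
x3 = s^2 - 2 x1 mod 7 = 1^2 - 2*3 = 2
y3 = s (x1 - x3) - y1 mod 7 = 1 * (3 - 2) - 4 = 4

2P = (2, 4)


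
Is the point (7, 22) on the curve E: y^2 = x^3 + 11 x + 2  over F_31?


Check whether y^2 = x^3 + 11 x + 2 (mod 31) for (x, y) = (7, 22).
LHS: y^2 = 22^2 mod 31 = 19
RHS: x^3 + 11 x + 2 = 7^3 + 11*7 + 2 mod 31 = 19
LHS = RHS

Yes, on the curve


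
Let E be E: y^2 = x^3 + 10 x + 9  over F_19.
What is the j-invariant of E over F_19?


Delta = -16(4 a^3 + 27 b^2) mod 19 = 17
-1728 * (4 a)^3 = -1728 * (4*10)^3 mod 19 = 8
j = 8 * 17^(-1) mod 19 = 15

j = 15 (mod 19)


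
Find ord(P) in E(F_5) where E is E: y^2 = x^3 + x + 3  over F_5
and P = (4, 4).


Compute successive multiples of P until we hit O:
  1P = (4, 4)
  2P = (1, 0)
  3P = (4, 1)
  4P = O

ord(P) = 4


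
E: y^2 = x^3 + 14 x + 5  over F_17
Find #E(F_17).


For each x in F_17, count y with y^2 = x^3 + 14 x + 5 mod 17:
  x = 5: RHS = 13, y in [8, 9]  -> 2 point(s)
  x = 6: RHS = 16, y in [4, 13]  -> 2 point(s)
  x = 7: RHS = 4, y in [2, 15]  -> 2 point(s)
  x = 8: RHS = 0, y in [0]  -> 1 point(s)
  x = 13: RHS = 4, y in [2, 15]  -> 2 point(s)
  x = 14: RHS = 4, y in [2, 15]  -> 2 point(s)
Affine points: 11. Add the point at infinity: total = 12.

#E(F_17) = 12


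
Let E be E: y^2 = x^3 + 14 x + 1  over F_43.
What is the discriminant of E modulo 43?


4 a^3 + 27 b^2 = 4*14^3 + 27*1^2 = 10976 + 27 = 11003
Delta = -16 * (11003) = -176048
Delta mod 43 = 37

Delta = 37 (mod 43)


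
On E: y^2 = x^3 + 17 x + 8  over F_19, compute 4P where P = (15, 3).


k = 4 = 100_2 (binary, LSB first: 001)
Double-and-add from P = (15, 3):
  bit 0 = 0: acc unchanged = O
  bit 1 = 0: acc unchanged = O
  bit 2 = 1: acc = O + (11, 5) = (11, 5)

4P = (11, 5)


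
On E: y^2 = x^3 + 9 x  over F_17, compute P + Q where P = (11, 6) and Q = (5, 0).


P != Q, so use the chord formula.
s = (y2 - y1) / (x2 - x1) = (11) / (11) mod 17 = 1
x3 = s^2 - x1 - x2 mod 17 = 1^2 - 11 - 5 = 2
y3 = s (x1 - x3) - y1 mod 17 = 1 * (11 - 2) - 6 = 3

P + Q = (2, 3)


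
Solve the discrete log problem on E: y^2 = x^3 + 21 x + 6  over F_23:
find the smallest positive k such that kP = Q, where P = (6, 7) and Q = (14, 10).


Enumerate multiples of P until we hit Q = (14, 10):
  1P = (6, 7)
  2P = (12, 10)
  3P = (11, 2)
  4P = (7, 17)
  5P = (18, 11)
  6P = (17, 20)
  7P = (9, 2)
  8P = (21, 18)
  9P = (4, 19)
  10P = (3, 21)
  11P = (0, 11)
  12P = (20, 10)
  13P = (15, 19)
  14P = (14, 13)
  15P = (5, 11)
  16P = (5, 12)
  17P = (14, 10)
Match found at i = 17.

k = 17


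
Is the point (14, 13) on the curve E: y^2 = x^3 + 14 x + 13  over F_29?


Check whether y^2 = x^3 + 14 x + 13 (mod 29) for (x, y) = (14, 13).
LHS: y^2 = 13^2 mod 29 = 24
RHS: x^3 + 14 x + 13 = 14^3 + 14*14 + 13 mod 29 = 24
LHS = RHS

Yes, on the curve


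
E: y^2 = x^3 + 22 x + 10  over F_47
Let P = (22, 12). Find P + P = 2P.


Doubling: s = (3 x1^2 + a) / (2 y1)
s = (3*22^2 + 22) / (2*12) mod 47 = 34
x3 = s^2 - 2 x1 mod 47 = 34^2 - 2*22 = 31
y3 = s (x1 - x3) - y1 mod 47 = 34 * (22 - 31) - 12 = 11

2P = (31, 11)


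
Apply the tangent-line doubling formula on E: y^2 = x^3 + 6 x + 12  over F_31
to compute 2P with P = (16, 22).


Doubling: s = (3 x1^2 + a) / (2 y1)
s = (3*16^2 + 6) / (2*22) mod 31 = 19
x3 = s^2 - 2 x1 mod 31 = 19^2 - 2*16 = 19
y3 = s (x1 - x3) - y1 mod 31 = 19 * (16 - 19) - 22 = 14

2P = (19, 14)


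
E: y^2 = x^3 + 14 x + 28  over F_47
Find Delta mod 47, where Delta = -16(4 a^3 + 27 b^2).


4 a^3 + 27 b^2 = 4*14^3 + 27*28^2 = 10976 + 21168 = 32144
Delta = -16 * (32144) = -514304
Delta mod 47 = 17

Delta = 17 (mod 47)


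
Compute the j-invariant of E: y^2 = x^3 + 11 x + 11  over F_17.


Delta = -16(4 a^3 + 27 b^2) mod 17 = 6
-1728 * (4 a)^3 = -1728 * (4*11)^3 mod 17 = 16
j = 16 * 6^(-1) mod 17 = 14

j = 14 (mod 17)


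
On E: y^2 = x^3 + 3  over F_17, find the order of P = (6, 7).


Compute successive multiples of P until we hit O:
  1P = (6, 7)
  2P = (9, 16)
  3P = (11, 12)
  4P = (1, 15)
  5P = (1, 2)
  6P = (11, 5)
  7P = (9, 1)
  8P = (6, 10)
  ... (continuing to 9P)
  9P = O

ord(P) = 9


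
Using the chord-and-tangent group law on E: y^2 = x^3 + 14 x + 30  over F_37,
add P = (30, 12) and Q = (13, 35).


P != Q, so use the chord formula.
s = (y2 - y1) / (x2 - x1) = (23) / (20) mod 37 = 3
x3 = s^2 - x1 - x2 mod 37 = 3^2 - 30 - 13 = 3
y3 = s (x1 - x3) - y1 mod 37 = 3 * (30 - 3) - 12 = 32

P + Q = (3, 32)


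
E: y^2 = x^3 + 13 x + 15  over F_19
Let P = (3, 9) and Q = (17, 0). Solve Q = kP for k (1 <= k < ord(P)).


Enumerate multiples of P until we hit Q = (17, 0):
  1P = (3, 9)
  2P = (17, 0)
Match found at i = 2.

k = 2


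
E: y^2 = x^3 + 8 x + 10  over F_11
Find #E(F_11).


For each x in F_11, count y with y^2 = x^3 + 8 x + 10 mod 11:
  x = 2: RHS = 1, y in [1, 10]  -> 2 point(s)
  x = 8: RHS = 3, y in [5, 6]  -> 2 point(s)
  x = 10: RHS = 1, y in [1, 10]  -> 2 point(s)
Affine points: 6. Add the point at infinity: total = 7.

#E(F_11) = 7


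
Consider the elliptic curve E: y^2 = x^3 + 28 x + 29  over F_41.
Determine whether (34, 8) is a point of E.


Check whether y^2 = x^3 + 28 x + 29 (mod 41) for (x, y) = (34, 8).
LHS: y^2 = 8^2 mod 41 = 23
RHS: x^3 + 28 x + 29 = 34^3 + 28*34 + 29 mod 41 = 23
LHS = RHS

Yes, on the curve


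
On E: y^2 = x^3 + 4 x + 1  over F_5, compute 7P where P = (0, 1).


k = 7 = 111_2 (binary, LSB first: 111)
Double-and-add from P = (0, 1):
  bit 0 = 1: acc = O + (0, 1) = (0, 1)
  bit 1 = 1: acc = (0, 1) + (4, 1) = (1, 4)
  bit 2 = 1: acc = (1, 4) + (3, 0) = (0, 4)

7P = (0, 4)


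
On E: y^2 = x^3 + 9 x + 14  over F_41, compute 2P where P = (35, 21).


Doubling: s = (3 x1^2 + a) / (2 y1)
s = (3*35^2 + 9) / (2*21) mod 41 = 35
x3 = s^2 - 2 x1 mod 41 = 35^2 - 2*35 = 7
y3 = s (x1 - x3) - y1 mod 41 = 35 * (35 - 7) - 21 = 16

2P = (7, 16)


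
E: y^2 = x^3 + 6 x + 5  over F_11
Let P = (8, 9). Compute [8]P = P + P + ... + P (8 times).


k = 8 = 1000_2 (binary, LSB first: 0001)
Double-and-add from P = (8, 9):
  bit 0 = 0: acc unchanged = O
  bit 1 = 0: acc unchanged = O
  bit 2 = 0: acc unchanged = O
  bit 3 = 1: acc = O + (4, 4) = (4, 4)

8P = (4, 4)


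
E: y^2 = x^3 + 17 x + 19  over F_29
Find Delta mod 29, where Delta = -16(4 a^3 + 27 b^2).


4 a^3 + 27 b^2 = 4*17^3 + 27*19^2 = 19652 + 9747 = 29399
Delta = -16 * (29399) = -470384
Delta mod 29 = 25

Delta = 25 (mod 29)


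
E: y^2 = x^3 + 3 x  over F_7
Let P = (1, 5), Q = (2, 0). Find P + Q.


P != Q, so use the chord formula.
s = (y2 - y1) / (x2 - x1) = (2) / (1) mod 7 = 2
x3 = s^2 - x1 - x2 mod 7 = 2^2 - 1 - 2 = 1
y3 = s (x1 - x3) - y1 mod 7 = 2 * (1 - 1) - 5 = 2

P + Q = (1, 2)


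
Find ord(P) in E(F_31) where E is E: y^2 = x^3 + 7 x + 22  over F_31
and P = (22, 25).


Compute successive multiples of P until we hit O:
  1P = (22, 25)
  2P = (12, 25)
  3P = (28, 6)
  4P = (16, 18)
  5P = (9, 16)
  6P = (8, 30)
  7P = (19, 16)
  8P = (30, 13)
  ... (continuing to 36P)
  36P = O

ord(P) = 36


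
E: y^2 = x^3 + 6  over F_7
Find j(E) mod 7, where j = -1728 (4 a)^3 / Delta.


Delta = -16(4 a^3 + 27 b^2) mod 7 = 2
-1728 * (4 a)^3 = -1728 * (4*0)^3 mod 7 = 0
j = 0 * 2^(-1) mod 7 = 0

j = 0 (mod 7)


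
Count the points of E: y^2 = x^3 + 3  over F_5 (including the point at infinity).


For each x in F_5, count y with y^2 = x^3 + 0 x + 3 mod 5:
  x = 1: RHS = 4, y in [2, 3]  -> 2 point(s)
  x = 2: RHS = 1, y in [1, 4]  -> 2 point(s)
  x = 3: RHS = 0, y in [0]  -> 1 point(s)
Affine points: 5. Add the point at infinity: total = 6.

#E(F_5) = 6


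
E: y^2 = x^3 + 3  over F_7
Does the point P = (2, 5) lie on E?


Check whether y^2 = x^3 + 0 x + 3 (mod 7) for (x, y) = (2, 5).
LHS: y^2 = 5^2 mod 7 = 4
RHS: x^3 + 0 x + 3 = 2^3 + 0*2 + 3 mod 7 = 4
LHS = RHS

Yes, on the curve


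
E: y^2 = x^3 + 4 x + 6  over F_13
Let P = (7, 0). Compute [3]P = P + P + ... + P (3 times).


k = 3 = 11_2 (binary, LSB first: 11)
Double-and-add from P = (7, 0):
  bit 0 = 1: acc = O + (7, 0) = (7, 0)
  bit 1 = 1: acc = (7, 0) + O = (7, 0)

3P = (7, 0)


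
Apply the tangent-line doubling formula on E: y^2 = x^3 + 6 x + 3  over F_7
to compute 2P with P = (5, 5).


Doubling: s = (3 x1^2 + a) / (2 y1)
s = (3*5^2 + 6) / (2*5) mod 7 = 6
x3 = s^2 - 2 x1 mod 7 = 6^2 - 2*5 = 5
y3 = s (x1 - x3) - y1 mod 7 = 6 * (5 - 5) - 5 = 2

2P = (5, 2)


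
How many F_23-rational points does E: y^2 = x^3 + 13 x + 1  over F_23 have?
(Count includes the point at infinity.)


For each x in F_23, count y with y^2 = x^3 + 13 x + 1 mod 23:
  x = 0: RHS = 1, y in [1, 22]  -> 2 point(s)
  x = 2: RHS = 12, y in [9, 14]  -> 2 point(s)
  x = 4: RHS = 2, y in [5, 18]  -> 2 point(s)
  x = 10: RHS = 4, y in [2, 21]  -> 2 point(s)
  x = 11: RHS = 3, y in [7, 16]  -> 2 point(s)
  x = 14: RHS = 6, y in [11, 12]  -> 2 point(s)
  x = 15: RHS = 6, y in [11, 12]  -> 2 point(s)
  x = 16: RHS = 4, y in [2, 21]  -> 2 point(s)
  x = 17: RHS = 6, y in [11, 12]  -> 2 point(s)
  x = 18: RHS = 18, y in [8, 15]  -> 2 point(s)
  x = 19: RHS = 0, y in [0]  -> 1 point(s)
  x = 20: RHS = 4, y in [2, 21]  -> 2 point(s)
  x = 21: RHS = 13, y in [6, 17]  -> 2 point(s)
Affine points: 25. Add the point at infinity: total = 26.

#E(F_23) = 26


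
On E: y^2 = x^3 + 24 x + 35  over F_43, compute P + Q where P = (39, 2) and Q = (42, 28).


P != Q, so use the chord formula.
s = (y2 - y1) / (x2 - x1) = (26) / (3) mod 43 = 23
x3 = s^2 - x1 - x2 mod 43 = 23^2 - 39 - 42 = 18
y3 = s (x1 - x3) - y1 mod 43 = 23 * (39 - 18) - 2 = 8

P + Q = (18, 8)


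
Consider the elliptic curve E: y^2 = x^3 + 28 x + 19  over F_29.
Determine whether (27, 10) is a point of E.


Check whether y^2 = x^3 + 28 x + 19 (mod 29) for (x, y) = (27, 10).
LHS: y^2 = 10^2 mod 29 = 13
RHS: x^3 + 28 x + 19 = 27^3 + 28*27 + 19 mod 29 = 13
LHS = RHS

Yes, on the curve


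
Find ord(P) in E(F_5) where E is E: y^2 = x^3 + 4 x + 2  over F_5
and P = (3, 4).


Compute successive multiples of P until we hit O:
  1P = (3, 4)
  2P = (3, 1)
  3P = O

ord(P) = 3


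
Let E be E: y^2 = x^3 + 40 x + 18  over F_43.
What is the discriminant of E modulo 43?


4 a^3 + 27 b^2 = 4*40^3 + 27*18^2 = 256000 + 8748 = 264748
Delta = -16 * (264748) = -4235968
Delta mod 43 = 5

Delta = 5 (mod 43)


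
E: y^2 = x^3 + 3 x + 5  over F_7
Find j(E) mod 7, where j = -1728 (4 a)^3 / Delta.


Delta = -16(4 a^3 + 27 b^2) mod 7 = 2
-1728 * (4 a)^3 = -1728 * (4*3)^3 mod 7 = 6
j = 6 * 2^(-1) mod 7 = 3

j = 3 (mod 7)


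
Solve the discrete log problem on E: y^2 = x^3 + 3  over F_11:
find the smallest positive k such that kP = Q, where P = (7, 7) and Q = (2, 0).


Enumerate multiples of P until we hit Q = (2, 0):
  1P = (7, 7)
  2P = (0, 6)
  3P = (2, 0)
Match found at i = 3.

k = 3


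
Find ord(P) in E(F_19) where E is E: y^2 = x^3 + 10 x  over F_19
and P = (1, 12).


Compute successive multiples of P until we hit O:
  1P = (1, 12)
  2P = (4, 3)
  3P = (4, 16)
  4P = (1, 7)
  5P = O

ord(P) = 5


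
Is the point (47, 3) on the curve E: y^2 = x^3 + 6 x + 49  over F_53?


Check whether y^2 = x^3 + 6 x + 49 (mod 53) for (x, y) = (47, 3).
LHS: y^2 = 3^2 mod 53 = 9
RHS: x^3 + 6 x + 49 = 47^3 + 6*47 + 49 mod 53 = 9
LHS = RHS

Yes, on the curve


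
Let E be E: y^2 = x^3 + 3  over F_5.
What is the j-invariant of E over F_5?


Delta = -16(4 a^3 + 27 b^2) mod 5 = 2
-1728 * (4 a)^3 = -1728 * (4*0)^3 mod 5 = 0
j = 0 * 2^(-1) mod 5 = 0

j = 0 (mod 5)


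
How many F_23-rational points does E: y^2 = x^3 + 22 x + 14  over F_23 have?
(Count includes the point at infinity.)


For each x in F_23, count y with y^2 = x^3 + 22 x + 14 mod 23:
  x = 8: RHS = 12, y in [9, 14]  -> 2 point(s)
  x = 11: RHS = 0, y in [0]  -> 1 point(s)
  x = 13: RHS = 13, y in [6, 17]  -> 2 point(s)
  x = 15: RHS = 16, y in [4, 19]  -> 2 point(s)
  x = 16: RHS = 0, y in [0]  -> 1 point(s)
  x = 18: RHS = 9, y in [3, 20]  -> 2 point(s)
  x = 19: RHS = 0, y in [0]  -> 1 point(s)
  x = 20: RHS = 13, y in [6, 17]  -> 2 point(s)
  x = 21: RHS = 8, y in [10, 13]  -> 2 point(s)
Affine points: 15. Add the point at infinity: total = 16.

#E(F_23) = 16


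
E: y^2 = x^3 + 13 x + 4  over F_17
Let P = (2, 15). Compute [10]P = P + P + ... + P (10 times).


k = 10 = 1010_2 (binary, LSB first: 0101)
Double-and-add from P = (2, 15):
  bit 0 = 0: acc unchanged = O
  bit 1 = 1: acc = O + (0, 15) = (0, 15)
  bit 2 = 0: acc unchanged = (0, 15)
  bit 3 = 1: acc = (0, 15) + (11, 4) = (7, 9)

10P = (7, 9)


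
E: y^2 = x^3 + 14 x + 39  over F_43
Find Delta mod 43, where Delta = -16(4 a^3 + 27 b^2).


4 a^3 + 27 b^2 = 4*14^3 + 27*39^2 = 10976 + 41067 = 52043
Delta = -16 * (52043) = -832688
Delta mod 43 = 7

Delta = 7 (mod 43)


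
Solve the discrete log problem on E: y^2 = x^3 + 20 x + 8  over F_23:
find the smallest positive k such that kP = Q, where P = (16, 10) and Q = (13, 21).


Enumerate multiples of P until we hit Q = (13, 21):
  1P = (16, 10)
  2P = (18, 17)
  3P = (7, 10)
  4P = (0, 13)
  5P = (10, 9)
  6P = (13, 2)
  7P = (19, 5)
  8P = (1, 11)
  9P = (15, 16)
  10P = (5, 16)
  11P = (8, 17)
  12P = (3, 16)
  13P = (20, 6)
  14P = (11, 8)
  15P = (21, 11)
  16P = (21, 12)
  17P = (11, 15)
  18P = (20, 17)
  19P = (3, 7)
  20P = (8, 6)
  21P = (5, 7)
  22P = (15, 7)
  23P = (1, 12)
  24P = (19, 18)
  25P = (13, 21)
Match found at i = 25.

k = 25
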